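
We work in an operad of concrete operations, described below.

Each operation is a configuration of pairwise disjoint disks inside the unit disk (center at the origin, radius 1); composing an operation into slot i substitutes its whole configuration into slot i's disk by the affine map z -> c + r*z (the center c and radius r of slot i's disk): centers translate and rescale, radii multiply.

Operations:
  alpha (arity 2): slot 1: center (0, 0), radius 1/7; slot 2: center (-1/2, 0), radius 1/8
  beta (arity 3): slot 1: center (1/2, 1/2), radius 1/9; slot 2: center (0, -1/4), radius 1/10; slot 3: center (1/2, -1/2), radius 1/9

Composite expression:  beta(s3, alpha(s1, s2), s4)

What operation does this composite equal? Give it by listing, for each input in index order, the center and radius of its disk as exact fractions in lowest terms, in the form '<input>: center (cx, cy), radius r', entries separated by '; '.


Affine substitution under beta: radii multiply and s-centers shift.
s3: after 1 affine step, its disk has center (1/2, 1/2), radius 1/9
s1: after 2 affine steps, its disk has center (0, -1/4), radius 1/70
s2: after 2 affine steps, its disk has center (-1/20, -1/4), radius 1/80
s4: after 1 affine step, its disk has center (1/2, -1/2), radius 1/9

s1: center (0, -1/4), radius 1/70; s2: center (-1/20, -1/4), radius 1/80; s3: center (1/2, 1/2), radius 1/9; s4: center (1/2, -1/2), radius 1/9


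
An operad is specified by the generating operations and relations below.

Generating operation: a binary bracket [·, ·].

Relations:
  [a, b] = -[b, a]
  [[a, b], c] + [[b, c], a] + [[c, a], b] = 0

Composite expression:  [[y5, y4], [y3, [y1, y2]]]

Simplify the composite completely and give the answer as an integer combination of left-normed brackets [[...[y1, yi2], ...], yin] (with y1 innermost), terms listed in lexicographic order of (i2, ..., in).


-[[[[y1, y2], y3], y4], y5] + [[[[y1, y2], y3], y5], y4]

Left-normed coefficients sit on the y1-initial expansion words.
Composite bracket: [[y5, y4], [y3, [y1, y2]]]
Full expansion: 16 signed words from ab - ba (2^4 = 16).
Words beginning with y1 determine it all:
  word y1y2y3y4y5 has sign -1, contributing -[[[[y1, y2], y3], y4], y5]
  word y1y2y3y5y4 has sign +1, contributing +[[[[y1, y2], y3], y5], y4]


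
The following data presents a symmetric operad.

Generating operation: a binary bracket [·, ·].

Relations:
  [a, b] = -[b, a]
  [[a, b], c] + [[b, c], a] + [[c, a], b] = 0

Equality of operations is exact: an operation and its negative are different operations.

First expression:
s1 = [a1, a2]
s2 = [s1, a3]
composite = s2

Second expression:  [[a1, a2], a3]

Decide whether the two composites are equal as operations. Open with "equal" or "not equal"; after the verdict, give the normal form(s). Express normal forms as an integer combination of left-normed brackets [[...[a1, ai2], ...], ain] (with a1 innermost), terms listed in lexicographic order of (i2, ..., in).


equal; the common form is [[a1, a2], a3]

In normal form, the first expression is [[a1, a2], a3]
In normal form, the second expression is [[a1, a2], a3]
Identical normal forms: equal.


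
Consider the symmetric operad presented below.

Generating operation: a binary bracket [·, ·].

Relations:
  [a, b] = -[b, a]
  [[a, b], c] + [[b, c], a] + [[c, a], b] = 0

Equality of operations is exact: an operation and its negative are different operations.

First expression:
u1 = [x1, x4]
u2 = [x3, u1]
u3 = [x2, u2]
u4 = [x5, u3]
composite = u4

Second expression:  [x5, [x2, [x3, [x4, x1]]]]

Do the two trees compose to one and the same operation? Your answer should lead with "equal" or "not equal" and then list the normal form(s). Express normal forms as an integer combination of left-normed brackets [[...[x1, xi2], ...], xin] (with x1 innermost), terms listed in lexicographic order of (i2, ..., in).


In normal form, the first expression is -[[[[x1, x4], x3], x2], x5]
In normal form, the second expression is [[[[x1, x4], x3], x2], x5]
The normal forms differ: not equal.

not equal — first -[[[[x1, x4], x3], x2], x5], second [[[[x1, x4], x3], x2], x5]


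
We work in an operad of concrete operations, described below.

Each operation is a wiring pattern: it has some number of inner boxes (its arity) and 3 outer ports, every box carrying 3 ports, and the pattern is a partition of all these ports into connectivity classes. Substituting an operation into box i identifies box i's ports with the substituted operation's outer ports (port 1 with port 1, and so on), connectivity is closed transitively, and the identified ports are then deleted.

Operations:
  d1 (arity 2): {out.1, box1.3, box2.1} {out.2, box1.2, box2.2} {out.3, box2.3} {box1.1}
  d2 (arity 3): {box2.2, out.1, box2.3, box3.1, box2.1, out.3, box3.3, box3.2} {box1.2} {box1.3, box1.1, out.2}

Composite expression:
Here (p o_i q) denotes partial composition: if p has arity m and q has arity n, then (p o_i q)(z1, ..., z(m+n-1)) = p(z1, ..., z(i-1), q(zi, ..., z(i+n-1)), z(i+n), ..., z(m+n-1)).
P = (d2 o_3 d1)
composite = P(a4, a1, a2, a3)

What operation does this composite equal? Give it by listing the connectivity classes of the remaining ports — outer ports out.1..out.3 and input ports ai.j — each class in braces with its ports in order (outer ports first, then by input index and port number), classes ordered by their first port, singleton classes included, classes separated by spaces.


Reachability decides: close wires over d2-identified ports.
the subtree at d1 composes to {out.1, a2.3, a3.1} {out.2, a2.2, a3.2} {out.3, a3.3} {a2.1} on (a2, a3); out.j = own outer ports
the subtree at d2 composes to {out.1, out.3, a1.1, a1.2, a1.3, a2.2, a2.3, a3.1, a3.2, a3.3} {out.2, a4.1, a4.3} {a2.1} {a4.2} on (a4, a1, a2, a3); out.j = own outer ports

{out.1, out.3, a1.1, a1.2, a1.3, a2.2, a2.3, a3.1, a3.2, a3.3} {out.2, a4.1, a4.3} {a2.1} {a4.2}


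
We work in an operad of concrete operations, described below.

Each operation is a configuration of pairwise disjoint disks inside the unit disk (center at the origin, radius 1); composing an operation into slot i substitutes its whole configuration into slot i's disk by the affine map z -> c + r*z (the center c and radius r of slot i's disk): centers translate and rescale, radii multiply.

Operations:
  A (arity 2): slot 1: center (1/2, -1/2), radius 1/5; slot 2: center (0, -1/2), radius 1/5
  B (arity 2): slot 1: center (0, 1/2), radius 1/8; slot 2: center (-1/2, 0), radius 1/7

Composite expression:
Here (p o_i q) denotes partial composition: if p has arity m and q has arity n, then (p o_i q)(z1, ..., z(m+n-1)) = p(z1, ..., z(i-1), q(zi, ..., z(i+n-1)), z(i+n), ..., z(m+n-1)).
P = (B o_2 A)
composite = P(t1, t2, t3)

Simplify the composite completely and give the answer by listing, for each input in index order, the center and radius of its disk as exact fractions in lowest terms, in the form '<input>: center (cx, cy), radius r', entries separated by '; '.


t1: center (0, 1/2), radius 1/8; t2: center (-3/7, -1/14), radius 1/35; t3: center (-1/2, -1/14), radius 1/35

Below B, radii multiply path by path; the t-disk centers shift.
tracing t1 down its 1-map path: center (0, 1/2), radius 1/8
tracing t2 down its 2-map path: center (-3/7, -1/14), radius 1/35
tracing t3 down its 2-map path: center (-1/2, -1/14), radius 1/35


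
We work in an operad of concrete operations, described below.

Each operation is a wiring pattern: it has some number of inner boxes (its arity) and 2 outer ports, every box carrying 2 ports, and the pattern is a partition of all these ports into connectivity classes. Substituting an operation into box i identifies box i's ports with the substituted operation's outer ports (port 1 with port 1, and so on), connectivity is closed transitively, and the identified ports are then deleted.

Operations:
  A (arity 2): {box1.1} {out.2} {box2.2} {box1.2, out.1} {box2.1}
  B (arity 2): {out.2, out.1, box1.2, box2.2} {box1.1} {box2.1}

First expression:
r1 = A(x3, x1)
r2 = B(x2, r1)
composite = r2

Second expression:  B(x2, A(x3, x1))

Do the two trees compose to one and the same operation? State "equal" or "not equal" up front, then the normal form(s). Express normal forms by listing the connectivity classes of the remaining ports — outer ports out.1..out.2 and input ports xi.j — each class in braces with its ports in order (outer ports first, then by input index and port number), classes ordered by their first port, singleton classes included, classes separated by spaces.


The first expression reduces to {out.1, out.2, x2.2} {x1.1} {x1.2} {x2.1} {x3.1} {x3.2}
The second expression reduces to {out.1, out.2, x2.2} {x1.1} {x1.2} {x2.1} {x3.1} {x3.2}
Same normal form: equal.

equal: each reduces to {out.1, out.2, x2.2} {x1.1} {x1.2} {x2.1} {x3.1} {x3.2}


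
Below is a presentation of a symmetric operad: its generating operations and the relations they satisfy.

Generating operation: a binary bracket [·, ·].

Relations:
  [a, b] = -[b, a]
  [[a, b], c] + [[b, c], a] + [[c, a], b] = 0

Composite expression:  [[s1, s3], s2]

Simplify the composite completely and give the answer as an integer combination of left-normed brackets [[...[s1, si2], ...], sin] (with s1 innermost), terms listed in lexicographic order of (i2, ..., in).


Expand each bracket as ab - ba; the s1-initial words give the coefficients.
Composite bracket: [[s1, s3], s2]
Applying ab - ba throughout gives 4 signed words (2^2 = 4).
Coefficients come from the s1-initial words:
  s1s3s2 (sign +1) contributes +[[s1, s3], s2]

[[s1, s3], s2]


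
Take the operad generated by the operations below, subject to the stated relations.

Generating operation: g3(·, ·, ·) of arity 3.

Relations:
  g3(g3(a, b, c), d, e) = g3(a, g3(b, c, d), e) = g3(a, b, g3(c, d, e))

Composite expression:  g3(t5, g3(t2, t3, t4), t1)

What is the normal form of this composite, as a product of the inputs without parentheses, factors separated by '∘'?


t5 ∘ t2 ∘ t3 ∘ t4 ∘ t1

The g3-tree's shape is irrelevant; the t-reading-order decides.
g3(t2, t3, t4) unparenthesizes to t2 ∘ t3 ∘ t4
g3(t5, g3(t2, t3, t4), t1) unparenthesizes to t5 ∘ t2 ∘ t3 ∘ t4 ∘ t1


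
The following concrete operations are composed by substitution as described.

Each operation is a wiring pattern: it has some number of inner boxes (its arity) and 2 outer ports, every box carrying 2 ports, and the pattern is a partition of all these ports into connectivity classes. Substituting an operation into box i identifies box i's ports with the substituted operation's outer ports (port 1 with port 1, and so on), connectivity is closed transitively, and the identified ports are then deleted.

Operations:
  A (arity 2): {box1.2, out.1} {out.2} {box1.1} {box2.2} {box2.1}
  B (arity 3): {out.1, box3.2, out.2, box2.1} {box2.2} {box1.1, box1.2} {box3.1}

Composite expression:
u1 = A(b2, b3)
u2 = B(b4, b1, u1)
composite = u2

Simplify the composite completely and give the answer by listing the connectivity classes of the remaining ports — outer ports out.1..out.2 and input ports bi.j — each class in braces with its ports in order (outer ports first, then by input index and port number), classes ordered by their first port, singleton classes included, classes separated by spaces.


Reachability decides: close wires over B-identified ports.
composing A on (b2, b3), with out.j its own outer ports: {out.1, b2.2} {out.2} {b2.1} {b3.1} {b3.2}
composing B on (b4, b1, b2, b3), with out.j its own outer ports: {out.1, out.2, b1.1} {b1.2} {b2.1} {b2.2} {b3.1} {b3.2} {b4.1, b4.2}

{out.1, out.2, b1.1} {b1.2} {b2.1} {b2.2} {b3.1} {b3.2} {b4.1, b4.2}


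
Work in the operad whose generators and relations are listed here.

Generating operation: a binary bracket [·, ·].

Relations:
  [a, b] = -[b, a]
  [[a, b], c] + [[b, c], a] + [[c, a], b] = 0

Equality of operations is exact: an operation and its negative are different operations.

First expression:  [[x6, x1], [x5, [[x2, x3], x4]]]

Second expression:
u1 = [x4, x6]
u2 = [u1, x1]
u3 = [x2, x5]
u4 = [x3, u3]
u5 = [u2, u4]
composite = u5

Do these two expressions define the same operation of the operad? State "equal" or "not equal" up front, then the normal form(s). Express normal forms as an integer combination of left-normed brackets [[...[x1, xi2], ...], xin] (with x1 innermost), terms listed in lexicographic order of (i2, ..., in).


Reducing the first expression gives [[[[[x1, x6], x2], x3], x4], x5] - [[[[[x1, x6], x3], x2], x4], x5] - [[[[[x1, x6], x4], x2], x3], x5] + [[[[[x1, x6], x4], x3], x2], x5] - [[[[[x1, x6], x5], x2], x3], x4] + [[[[[x1, x6], x5], x3], x2], x4] + [[[[[x1, x6], x5], x4], x2], x3] - [[[[[x1, x6], x5], x4], x3], x2]
Reducing the second expression gives [[[[[x1, x4], x6], x2], x5], x3] - [[[[[x1, x4], x6], x3], x2], x5] + [[[[[x1, x4], x6], x3], x5], x2] - [[[[[x1, x4], x6], x5], x2], x3] - [[[[[x1, x6], x4], x2], x5], x3] + [[[[[x1, x6], x4], x3], x2], x5] - [[[[[x1, x6], x4], x3], x5], x2] + [[[[[x1, x6], x4], x5], x2], x3]
The normal forms differ: not equal.

not equal — first [[[[[x1, x6], x2], x3], x4], x5] - [[[[[x1, x6], x3], x2], x4], x5] - [[[[[x1, x6], x4], x2], x3], x5] + [[[[[x1, x6], x4], x3], x2], x5] - [[[[[x1, x6], x5], x2], x3], x4] + [[[[[x1, x6], x5], x3], x2], x4] + [[[[[x1, x6], x5], x4], x2], x3] - [[[[[x1, x6], x5], x4], x3], x2], second [[[[[x1, x4], x6], x2], x5], x3] - [[[[[x1, x4], x6], x3], x2], x5] + [[[[[x1, x4], x6], x3], x5], x2] - [[[[[x1, x4], x6], x5], x2], x3] - [[[[[x1, x6], x4], x2], x5], x3] + [[[[[x1, x6], x4], x3], x2], x5] - [[[[[x1, x6], x4], x3], x5], x2] + [[[[[x1, x6], x4], x5], x2], x3]


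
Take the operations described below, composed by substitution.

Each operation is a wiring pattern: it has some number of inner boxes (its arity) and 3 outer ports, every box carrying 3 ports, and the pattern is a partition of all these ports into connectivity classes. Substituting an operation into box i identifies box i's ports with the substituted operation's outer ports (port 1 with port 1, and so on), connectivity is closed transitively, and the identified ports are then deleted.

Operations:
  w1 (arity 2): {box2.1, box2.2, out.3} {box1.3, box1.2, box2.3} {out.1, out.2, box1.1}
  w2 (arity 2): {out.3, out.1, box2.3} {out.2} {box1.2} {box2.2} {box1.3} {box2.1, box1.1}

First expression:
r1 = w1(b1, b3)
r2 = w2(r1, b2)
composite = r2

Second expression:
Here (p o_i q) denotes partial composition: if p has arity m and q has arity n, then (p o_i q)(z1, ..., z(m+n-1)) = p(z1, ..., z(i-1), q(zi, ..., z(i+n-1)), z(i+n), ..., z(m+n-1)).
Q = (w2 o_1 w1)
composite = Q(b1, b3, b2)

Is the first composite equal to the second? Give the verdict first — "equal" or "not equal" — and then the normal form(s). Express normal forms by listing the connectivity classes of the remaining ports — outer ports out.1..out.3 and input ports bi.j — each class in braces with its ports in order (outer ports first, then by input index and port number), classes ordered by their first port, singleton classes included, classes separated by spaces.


equal — both sides give {out.1, out.3, b2.3} {out.2} {b1.1, b2.1} {b1.2, b1.3, b3.3} {b2.2} {b3.1, b3.2}


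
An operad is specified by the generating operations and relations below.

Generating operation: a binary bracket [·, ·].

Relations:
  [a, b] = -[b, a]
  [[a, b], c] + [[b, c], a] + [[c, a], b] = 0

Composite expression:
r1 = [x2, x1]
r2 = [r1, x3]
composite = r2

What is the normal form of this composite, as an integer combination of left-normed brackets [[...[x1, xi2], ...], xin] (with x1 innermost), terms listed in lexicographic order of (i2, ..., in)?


Skip Jacobi rewriting: expand, keep x1-initial words, read off terms.
Composite bracket: [[x2, x1], x3]
The bracket unfolds into 4 signed words via [a, b] = ab - ba (2^2 = 4).
Words beginning with x1 determine it all:
  x1x2x3 appears with sign -1, giving the term -[[x1, x2], x3]

-[[x1, x2], x3]


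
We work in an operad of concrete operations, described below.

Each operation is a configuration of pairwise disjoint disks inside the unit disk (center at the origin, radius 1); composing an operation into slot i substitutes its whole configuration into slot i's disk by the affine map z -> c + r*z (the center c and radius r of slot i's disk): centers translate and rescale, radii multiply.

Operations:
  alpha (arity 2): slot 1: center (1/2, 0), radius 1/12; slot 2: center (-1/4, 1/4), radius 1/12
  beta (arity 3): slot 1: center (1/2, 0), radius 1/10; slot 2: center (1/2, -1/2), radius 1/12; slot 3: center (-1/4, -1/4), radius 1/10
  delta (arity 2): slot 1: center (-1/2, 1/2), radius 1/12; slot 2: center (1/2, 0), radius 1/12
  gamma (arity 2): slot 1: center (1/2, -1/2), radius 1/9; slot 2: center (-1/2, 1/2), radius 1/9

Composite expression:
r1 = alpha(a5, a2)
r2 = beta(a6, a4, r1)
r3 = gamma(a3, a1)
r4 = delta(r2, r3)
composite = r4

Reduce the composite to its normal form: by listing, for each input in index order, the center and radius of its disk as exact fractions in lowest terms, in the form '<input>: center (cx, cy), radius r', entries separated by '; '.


Below delta, radii multiply path by path; the a-disk centers shift.
a6: after 2 affine steps, its disk has center (-11/24, 1/2), radius 1/120
a4: after 2 affine steps, its disk has center (-11/24, 11/24), radius 1/144
a5: after 3 affine steps, its disk has center (-31/60, 23/48), radius 1/1440
a2: after 3 affine steps, its disk has center (-251/480, 77/160), radius 1/1440
a3: after 2 affine steps, its disk has center (13/24, -1/24), radius 1/108
a1: after 2 affine steps, its disk has center (11/24, 1/24), radius 1/108

a1: center (11/24, 1/24), radius 1/108; a2: center (-251/480, 77/160), radius 1/1440; a3: center (13/24, -1/24), radius 1/108; a4: center (-11/24, 11/24), radius 1/144; a5: center (-31/60, 23/48), radius 1/1440; a6: center (-11/24, 1/2), radius 1/120


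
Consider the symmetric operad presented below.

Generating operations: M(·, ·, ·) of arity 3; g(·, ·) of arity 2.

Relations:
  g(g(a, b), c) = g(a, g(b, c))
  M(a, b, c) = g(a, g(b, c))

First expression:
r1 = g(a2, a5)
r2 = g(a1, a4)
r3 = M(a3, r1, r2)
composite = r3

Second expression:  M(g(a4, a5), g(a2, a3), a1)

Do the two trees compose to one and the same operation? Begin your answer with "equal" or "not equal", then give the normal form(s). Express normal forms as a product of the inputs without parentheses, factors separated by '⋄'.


not equal; first: a3 ⋄ a2 ⋄ a5 ⋄ a1 ⋄ a4; second: a4 ⋄ a5 ⋄ a2 ⋄ a3 ⋄ a1

In normal form, the first expression is a3 ⋄ a2 ⋄ a5 ⋄ a1 ⋄ a4
In normal form, the second expression is a4 ⋄ a5 ⋄ a2 ⋄ a3 ⋄ a1
Different reductions; not equal.


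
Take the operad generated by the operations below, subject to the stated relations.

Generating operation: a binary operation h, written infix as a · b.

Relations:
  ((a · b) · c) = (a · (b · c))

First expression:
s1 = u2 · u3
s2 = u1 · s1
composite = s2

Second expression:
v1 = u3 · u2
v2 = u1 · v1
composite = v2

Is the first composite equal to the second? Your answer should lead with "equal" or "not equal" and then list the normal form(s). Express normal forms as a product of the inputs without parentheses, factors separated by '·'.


In normal form, the first expression is u1 · u2 · u3
In normal form, the second expression is u1 · u3 · u2
Different reductions; not equal.

not equal; the first gives u1 · u2 · u3 and the second u1 · u3 · u2


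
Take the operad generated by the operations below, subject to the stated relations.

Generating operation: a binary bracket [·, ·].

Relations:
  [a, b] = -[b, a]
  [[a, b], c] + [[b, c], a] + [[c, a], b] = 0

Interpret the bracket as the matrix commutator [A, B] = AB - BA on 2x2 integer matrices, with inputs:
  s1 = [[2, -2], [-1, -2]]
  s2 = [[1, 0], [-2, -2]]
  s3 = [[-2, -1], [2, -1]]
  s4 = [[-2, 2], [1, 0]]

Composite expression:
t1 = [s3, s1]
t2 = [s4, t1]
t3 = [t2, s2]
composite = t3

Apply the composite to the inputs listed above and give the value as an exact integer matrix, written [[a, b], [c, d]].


[s3, s1] = [[5, 6], [7, -5]]
[s4, [s3, s1]] = [[8, -32], [24, -8]]
[[s4, [s3, s1]], s2] = [[64, 96], [104, -64]]

[[64, 96], [104, -64]]


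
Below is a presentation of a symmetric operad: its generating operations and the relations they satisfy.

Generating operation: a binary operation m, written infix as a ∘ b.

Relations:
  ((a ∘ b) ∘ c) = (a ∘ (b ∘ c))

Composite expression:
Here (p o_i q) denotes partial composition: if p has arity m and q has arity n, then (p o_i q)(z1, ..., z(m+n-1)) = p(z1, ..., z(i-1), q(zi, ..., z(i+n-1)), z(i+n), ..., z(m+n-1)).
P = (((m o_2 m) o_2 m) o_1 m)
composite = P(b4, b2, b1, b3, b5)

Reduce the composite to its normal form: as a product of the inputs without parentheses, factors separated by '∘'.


b4 ∘ b2 ∘ b1 ∘ b3 ∘ b5

The m-tree's shape is irrelevant; the b-reading-order decides.
(b4 ∘ b2) linearizes to b4 ∘ b2
(b1 ∘ b3) linearizes to b1 ∘ b3
((b1 ∘ b3) ∘ b5) linearizes to b1 ∘ b3 ∘ b5
((b4 ∘ b2) ∘ ((b1 ∘ b3) ∘ b5)) linearizes to b4 ∘ b2 ∘ b1 ∘ b3 ∘ b5


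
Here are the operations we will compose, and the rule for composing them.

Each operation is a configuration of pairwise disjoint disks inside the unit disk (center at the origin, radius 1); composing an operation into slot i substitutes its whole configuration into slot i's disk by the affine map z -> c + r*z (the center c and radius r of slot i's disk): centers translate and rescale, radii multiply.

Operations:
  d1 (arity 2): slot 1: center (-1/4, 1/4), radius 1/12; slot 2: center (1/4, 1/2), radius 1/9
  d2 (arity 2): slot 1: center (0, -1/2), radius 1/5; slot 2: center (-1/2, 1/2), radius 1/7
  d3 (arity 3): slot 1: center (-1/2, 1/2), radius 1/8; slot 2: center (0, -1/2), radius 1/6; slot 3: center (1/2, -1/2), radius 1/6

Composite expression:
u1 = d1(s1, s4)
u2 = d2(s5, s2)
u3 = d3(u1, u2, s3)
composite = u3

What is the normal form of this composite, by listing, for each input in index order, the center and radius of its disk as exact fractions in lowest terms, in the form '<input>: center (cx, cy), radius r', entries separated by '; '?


Only the slot chain above each s matters under d3; compose those maps.
tracing s1 down its 2-map path: center (-17/32, 17/32), radius 1/96
tracing s4 down its 2-map path: center (-15/32, 9/16), radius 1/72
tracing s5 down its 2-map path: center (0, -7/12), radius 1/30
tracing s2 down its 2-map path: center (-1/12, -5/12), radius 1/42
tracing s3 down its 1-map path: center (1/2, -1/2), radius 1/6

s1: center (-17/32, 17/32), radius 1/96; s2: center (-1/12, -5/12), radius 1/42; s3: center (1/2, -1/2), radius 1/6; s4: center (-15/32, 9/16), radius 1/72; s5: center (0, -7/12), radius 1/30


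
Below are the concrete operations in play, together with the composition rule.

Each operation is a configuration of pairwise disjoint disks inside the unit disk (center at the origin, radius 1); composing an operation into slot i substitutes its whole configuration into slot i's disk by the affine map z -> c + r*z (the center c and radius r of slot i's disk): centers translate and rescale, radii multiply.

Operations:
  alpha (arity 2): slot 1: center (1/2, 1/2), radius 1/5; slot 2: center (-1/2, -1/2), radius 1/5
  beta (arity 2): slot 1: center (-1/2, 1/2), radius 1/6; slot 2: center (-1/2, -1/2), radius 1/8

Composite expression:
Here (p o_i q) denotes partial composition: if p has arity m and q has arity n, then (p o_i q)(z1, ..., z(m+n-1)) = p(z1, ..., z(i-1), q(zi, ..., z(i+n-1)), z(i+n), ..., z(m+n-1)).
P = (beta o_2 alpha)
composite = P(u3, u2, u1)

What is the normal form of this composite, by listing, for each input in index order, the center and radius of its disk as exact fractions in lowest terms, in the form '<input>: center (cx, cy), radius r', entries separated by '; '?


Follow each u-input down from beta: c' goes to c + r*c', radius to r*r'.
tracing u3 down its 1-map path: center (-1/2, 1/2), radius 1/6
tracing u2 down its 2-map path: center (-7/16, -7/16), radius 1/40
tracing u1 down its 2-map path: center (-9/16, -9/16), radius 1/40

u1: center (-9/16, -9/16), radius 1/40; u2: center (-7/16, -7/16), radius 1/40; u3: center (-1/2, 1/2), radius 1/6


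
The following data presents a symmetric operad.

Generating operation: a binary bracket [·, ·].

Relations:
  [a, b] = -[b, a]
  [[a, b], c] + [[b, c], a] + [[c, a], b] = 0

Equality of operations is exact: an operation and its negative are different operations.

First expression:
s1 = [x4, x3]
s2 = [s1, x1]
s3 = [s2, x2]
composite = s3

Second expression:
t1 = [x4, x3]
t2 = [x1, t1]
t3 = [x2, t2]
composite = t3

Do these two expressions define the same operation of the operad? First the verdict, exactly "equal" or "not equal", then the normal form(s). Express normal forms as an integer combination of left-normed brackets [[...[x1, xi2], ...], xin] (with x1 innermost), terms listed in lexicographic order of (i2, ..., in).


equal — both sides give [[[x1, x3], x4], x2] - [[[x1, x4], x3], x2]

Normal form of the first expression: [[[x1, x3], x4], x2] - [[[x1, x4], x3], x2]
Normal form of the second expression: [[[x1, x3], x4], x2] - [[[x1, x4], x3], x2]
Both agree, so they are equal.


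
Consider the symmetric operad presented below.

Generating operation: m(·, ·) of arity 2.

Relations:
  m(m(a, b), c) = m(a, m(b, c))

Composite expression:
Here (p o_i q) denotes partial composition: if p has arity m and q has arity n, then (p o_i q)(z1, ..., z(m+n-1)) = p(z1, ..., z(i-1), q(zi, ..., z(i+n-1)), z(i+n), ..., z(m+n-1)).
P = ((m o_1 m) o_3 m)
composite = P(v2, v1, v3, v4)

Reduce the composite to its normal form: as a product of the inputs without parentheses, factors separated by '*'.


v2 * v1 * v3 * v4

All parenthesizations of m agree; list the v-inputs left to right.
m(v2, v1) collapses to v2 * v1
m(v3, v4) collapses to v3 * v4
m(m(v2, v1), m(v3, v4)) collapses to v2 * v1 * v3 * v4


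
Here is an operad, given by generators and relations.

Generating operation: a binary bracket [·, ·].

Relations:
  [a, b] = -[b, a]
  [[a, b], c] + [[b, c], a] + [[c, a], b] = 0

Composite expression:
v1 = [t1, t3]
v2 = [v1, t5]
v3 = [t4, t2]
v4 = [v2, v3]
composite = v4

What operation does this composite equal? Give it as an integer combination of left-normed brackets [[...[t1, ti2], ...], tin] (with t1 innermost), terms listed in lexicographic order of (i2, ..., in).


-[[[[t1, t3], t5], t2], t4] + [[[[t1, t3], t5], t4], t2]

Skip Jacobi rewriting: expand, keep t1-initial words, read off terms.
Composite bracket: [[[t1, t3], t5], [t4, t2]]
Each bracket splits as ab - ba, giving 16 signed words (2^4 = 16).
Keep just the words that open with t1:
  t1t3t5t2t4 appears with sign -1, giving the term -[[[[t1, t3], t5], t2], t4]
  t1t3t5t4t2 appears with sign +1, giving the term +[[[[t1, t3], t5], t4], t2]


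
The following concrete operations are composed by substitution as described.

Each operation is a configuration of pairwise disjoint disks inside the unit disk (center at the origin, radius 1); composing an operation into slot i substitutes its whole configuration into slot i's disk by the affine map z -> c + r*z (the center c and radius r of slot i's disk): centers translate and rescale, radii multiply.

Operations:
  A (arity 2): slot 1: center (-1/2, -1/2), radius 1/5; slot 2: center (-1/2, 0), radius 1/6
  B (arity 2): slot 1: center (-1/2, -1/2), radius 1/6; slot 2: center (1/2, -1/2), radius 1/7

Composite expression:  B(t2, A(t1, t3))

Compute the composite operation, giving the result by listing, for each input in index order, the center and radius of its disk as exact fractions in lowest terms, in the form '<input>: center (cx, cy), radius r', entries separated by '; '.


t1: center (3/7, -4/7), radius 1/35; t2: center (-1/2, -1/2), radius 1/6; t3: center (3/7, -1/2), radius 1/42

Below B, radii multiply path by path; the t-disk centers shift.
tracing t2 down its 1-map path: center (-1/2, -1/2), radius 1/6
tracing t1 down its 2-map path: center (3/7, -4/7), radius 1/35
tracing t3 down its 2-map path: center (3/7, -1/2), radius 1/42


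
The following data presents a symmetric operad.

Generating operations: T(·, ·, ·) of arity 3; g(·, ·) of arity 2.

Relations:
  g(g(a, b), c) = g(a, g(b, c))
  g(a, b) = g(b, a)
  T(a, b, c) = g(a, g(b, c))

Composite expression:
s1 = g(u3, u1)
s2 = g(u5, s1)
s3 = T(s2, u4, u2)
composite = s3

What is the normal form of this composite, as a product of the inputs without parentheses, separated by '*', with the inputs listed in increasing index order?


u1 * u2 * u3 * u4 * u5

Reordering under T is free, so list the u-inputs canonically.
g(u3, u1) linearizes to u3 * u1
g(u5, g(u3, u1)) linearizes to u5 * u3 * u1
T(g(u5, g(u3, u1)), u4, u2) linearizes to u5 * u3 * u1 * u4 * u2
rearranged into index order: u1 * u2 * u3 * u4 * u5


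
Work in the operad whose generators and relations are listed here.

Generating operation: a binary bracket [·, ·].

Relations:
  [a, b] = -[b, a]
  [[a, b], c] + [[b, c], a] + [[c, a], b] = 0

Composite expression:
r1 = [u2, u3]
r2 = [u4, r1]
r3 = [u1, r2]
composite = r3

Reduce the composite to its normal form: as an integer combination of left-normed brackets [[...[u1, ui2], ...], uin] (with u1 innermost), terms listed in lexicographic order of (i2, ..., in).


Left-normed coefficients sit on the u1-initial expansion words.
Composite bracket: [u1, [u4, [u2, u3]]]
Expanding via [a, b] = ab - ba: 8 signed words (2^3 = 8).
Words beginning with u1 determine it all:
  u1u2u3u4 appears with sign -1, giving the term -[[[u1, u2], u3], u4]
  u1u3u2u4 appears with sign +1, giving the term +[[[u1, u3], u2], u4]
  u1u4u2u3 appears with sign +1, giving the term +[[[u1, u4], u2], u3]
  u1u4u3u2 appears with sign -1, giving the term -[[[u1, u4], u3], u2]

-[[[u1, u2], u3], u4] + [[[u1, u3], u2], u4] + [[[u1, u4], u2], u3] - [[[u1, u4], u3], u2]


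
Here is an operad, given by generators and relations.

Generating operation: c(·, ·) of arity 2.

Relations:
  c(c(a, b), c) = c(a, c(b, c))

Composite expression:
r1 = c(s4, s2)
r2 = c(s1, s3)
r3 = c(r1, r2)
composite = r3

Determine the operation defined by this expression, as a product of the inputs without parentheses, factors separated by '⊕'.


s4 ⊕ s2 ⊕ s1 ⊕ s3

All parenthesizations of c agree; list the s-inputs left to right.
c(s4, s2) linearizes to s4 ⊕ s2
c(s1, s3) linearizes to s1 ⊕ s3
c(c(s4, s2), c(s1, s3)) linearizes to s4 ⊕ s2 ⊕ s1 ⊕ s3


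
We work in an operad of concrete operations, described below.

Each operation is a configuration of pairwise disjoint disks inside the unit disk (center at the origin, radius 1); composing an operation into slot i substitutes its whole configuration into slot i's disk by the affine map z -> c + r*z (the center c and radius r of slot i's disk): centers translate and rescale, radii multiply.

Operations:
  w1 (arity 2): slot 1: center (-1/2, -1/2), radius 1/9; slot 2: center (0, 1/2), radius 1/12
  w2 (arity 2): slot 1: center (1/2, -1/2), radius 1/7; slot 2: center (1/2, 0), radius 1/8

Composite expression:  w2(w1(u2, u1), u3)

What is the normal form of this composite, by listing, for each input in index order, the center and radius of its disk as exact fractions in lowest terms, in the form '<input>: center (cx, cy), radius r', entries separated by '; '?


u1: center (1/2, -3/7), radius 1/84; u2: center (3/7, -4/7), radius 1/63; u3: center (1/2, 0), radius 1/8

Affine substitution under w2: radii multiply and u-centers shift.
input u2: applying the 2 nested substitutions gives center (3/7, -4/7), radius 1/63
input u1: applying the 2 nested substitutions gives center (1/2, -3/7), radius 1/84
input u3: applying the 1 nested substitution gives center (1/2, 0), radius 1/8


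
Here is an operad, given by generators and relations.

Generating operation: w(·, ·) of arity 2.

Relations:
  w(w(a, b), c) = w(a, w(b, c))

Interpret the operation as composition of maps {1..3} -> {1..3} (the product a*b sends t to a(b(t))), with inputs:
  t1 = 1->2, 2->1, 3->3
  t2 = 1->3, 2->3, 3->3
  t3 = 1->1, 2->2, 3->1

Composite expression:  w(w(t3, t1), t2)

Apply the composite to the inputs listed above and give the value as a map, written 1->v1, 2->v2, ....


w(t3, t1) = 1->2, 2->1, 3->1
w(w(t3, t1), t2) = 1->1, 2->1, 3->1

1->1, 2->1, 3->1


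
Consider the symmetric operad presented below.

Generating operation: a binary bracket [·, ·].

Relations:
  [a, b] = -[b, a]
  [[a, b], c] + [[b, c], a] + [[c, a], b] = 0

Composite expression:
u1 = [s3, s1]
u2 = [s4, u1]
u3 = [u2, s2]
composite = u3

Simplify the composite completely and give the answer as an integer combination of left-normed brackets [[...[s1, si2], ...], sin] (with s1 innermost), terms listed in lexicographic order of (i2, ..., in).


[[[s1, s3], s4], s2]

A multilinear Lie element is pinned by s1-initial words (s1 innermost).
Composite bracket: [[s4, [s3, s1]], s2]
Each bracket splits as ab - ba, giving 8 signed words (2^3 = 8).
Collect the words opening with s1:
  sign of s1s3s4s2 is +1, so it contributes +[[[s1, s3], s4], s2]


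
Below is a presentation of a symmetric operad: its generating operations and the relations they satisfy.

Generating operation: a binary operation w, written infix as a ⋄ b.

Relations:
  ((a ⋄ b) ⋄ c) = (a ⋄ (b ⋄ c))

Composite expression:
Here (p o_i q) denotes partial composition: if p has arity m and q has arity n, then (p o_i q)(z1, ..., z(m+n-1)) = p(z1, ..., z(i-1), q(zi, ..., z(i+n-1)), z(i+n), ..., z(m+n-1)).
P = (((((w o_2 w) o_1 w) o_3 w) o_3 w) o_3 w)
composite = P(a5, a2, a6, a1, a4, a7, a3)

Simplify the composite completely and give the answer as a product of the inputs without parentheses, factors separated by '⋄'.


a5 ⋄ a2 ⋄ a6 ⋄ a1 ⋄ a4 ⋄ a7 ⋄ a3

The w-tree's shape is irrelevant; the a-reading-order decides.
(a5 ⋄ a2) flattens to a5 ⋄ a2
(a6 ⋄ a1) flattens to a6 ⋄ a1
((a6 ⋄ a1) ⋄ a4) flattens to a6 ⋄ a1 ⋄ a4
(((a6 ⋄ a1) ⋄ a4) ⋄ a7) flattens to a6 ⋄ a1 ⋄ a4 ⋄ a7
((((a6 ⋄ a1) ⋄ a4) ⋄ a7) ⋄ a3) flattens to a6 ⋄ a1 ⋄ a4 ⋄ a7 ⋄ a3
((a5 ⋄ a2) ⋄ ((((a6 ⋄ a1) ⋄ a4) ⋄ a7) ⋄ a3)) flattens to a5 ⋄ a2 ⋄ a6 ⋄ a1 ⋄ a4 ⋄ a7 ⋄ a3


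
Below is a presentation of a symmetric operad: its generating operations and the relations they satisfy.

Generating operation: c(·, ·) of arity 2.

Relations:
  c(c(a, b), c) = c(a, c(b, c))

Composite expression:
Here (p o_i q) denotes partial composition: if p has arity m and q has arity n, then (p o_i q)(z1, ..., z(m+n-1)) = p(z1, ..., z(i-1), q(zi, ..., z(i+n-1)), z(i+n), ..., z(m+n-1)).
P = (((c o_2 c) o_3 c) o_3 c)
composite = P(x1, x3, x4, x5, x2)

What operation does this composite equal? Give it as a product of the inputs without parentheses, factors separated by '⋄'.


x1 ⋄ x3 ⋄ x4 ⋄ x5 ⋄ x2


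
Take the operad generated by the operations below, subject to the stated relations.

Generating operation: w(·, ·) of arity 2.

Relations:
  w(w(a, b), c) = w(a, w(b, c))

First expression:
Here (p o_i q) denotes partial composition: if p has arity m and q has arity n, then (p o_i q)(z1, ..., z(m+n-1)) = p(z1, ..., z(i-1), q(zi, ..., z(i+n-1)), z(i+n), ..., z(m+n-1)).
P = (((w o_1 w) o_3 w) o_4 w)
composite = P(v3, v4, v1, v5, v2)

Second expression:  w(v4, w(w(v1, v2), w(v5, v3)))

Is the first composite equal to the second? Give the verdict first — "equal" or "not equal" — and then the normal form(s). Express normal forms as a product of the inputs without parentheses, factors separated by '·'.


In normal form, the first expression is v3 · v4 · v1 · v5 · v2
In normal form, the second expression is v4 · v1 · v2 · v5 · v3
Distinct normal forms: not equal.

not equal — first v3 · v4 · v1 · v5 · v2, second v4 · v1 · v2 · v5 · v3


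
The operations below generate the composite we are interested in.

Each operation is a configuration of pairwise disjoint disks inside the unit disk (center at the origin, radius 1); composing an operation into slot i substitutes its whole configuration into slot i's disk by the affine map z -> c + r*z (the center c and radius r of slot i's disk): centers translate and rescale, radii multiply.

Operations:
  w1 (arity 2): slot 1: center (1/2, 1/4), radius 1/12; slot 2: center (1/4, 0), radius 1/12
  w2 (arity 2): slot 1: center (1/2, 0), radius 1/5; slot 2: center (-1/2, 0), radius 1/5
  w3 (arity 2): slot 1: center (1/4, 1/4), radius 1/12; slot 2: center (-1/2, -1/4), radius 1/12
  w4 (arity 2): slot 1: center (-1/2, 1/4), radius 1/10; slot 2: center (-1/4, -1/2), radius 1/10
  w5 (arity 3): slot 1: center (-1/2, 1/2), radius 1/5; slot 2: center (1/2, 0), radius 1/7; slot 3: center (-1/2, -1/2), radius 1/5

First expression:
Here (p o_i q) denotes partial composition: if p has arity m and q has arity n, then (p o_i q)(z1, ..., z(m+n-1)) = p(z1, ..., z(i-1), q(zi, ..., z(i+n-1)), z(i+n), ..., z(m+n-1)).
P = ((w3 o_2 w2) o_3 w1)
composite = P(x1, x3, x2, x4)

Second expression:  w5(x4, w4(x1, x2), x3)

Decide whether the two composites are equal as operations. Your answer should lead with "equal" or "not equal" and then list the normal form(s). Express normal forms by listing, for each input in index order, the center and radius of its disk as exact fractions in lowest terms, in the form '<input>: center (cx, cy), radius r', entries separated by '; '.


not equal: they reduce to x1: center (1/4, 1/4), radius 1/12; x2: center (-8/15, -59/240), radius 1/720; x3: center (-11/24, -1/4), radius 1/60; x4: center (-43/80, -1/4), radius 1/720 and x1: center (3/7, 1/28), radius 1/70; x2: center (13/28, -1/14), radius 1/70; x3: center (-1/2, -1/2), radius 1/5; x4: center (-1/2, 1/2), radius 1/5

In normal form, the first expression is x1: center (1/4, 1/4), radius 1/12; x2: center (-8/15, -59/240), radius 1/720; x3: center (-11/24, -1/4), radius 1/60; x4: center (-43/80, -1/4), radius 1/720
In normal form, the second expression is x1: center (3/7, 1/28), radius 1/70; x2: center (13/28, -1/14), radius 1/70; x3: center (-1/2, -1/2), radius 1/5; x4: center (-1/2, 1/2), radius 1/5
No match — not equal.


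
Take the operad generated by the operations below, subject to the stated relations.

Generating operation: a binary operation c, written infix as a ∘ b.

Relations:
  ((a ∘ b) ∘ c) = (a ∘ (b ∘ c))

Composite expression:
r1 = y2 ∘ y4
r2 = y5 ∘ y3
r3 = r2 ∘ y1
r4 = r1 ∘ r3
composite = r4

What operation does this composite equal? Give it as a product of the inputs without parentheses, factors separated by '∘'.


y2 ∘ y4 ∘ y5 ∘ y3 ∘ y1

Associativity of c dissolves the nesting; only the y-input order survives.
(y2 ∘ y4) collapses to y2 ∘ y4
(y5 ∘ y3) collapses to y5 ∘ y3
((y5 ∘ y3) ∘ y1) collapses to y5 ∘ y3 ∘ y1
((y2 ∘ y4) ∘ ((y5 ∘ y3) ∘ y1)) collapses to y2 ∘ y4 ∘ y5 ∘ y3 ∘ y1


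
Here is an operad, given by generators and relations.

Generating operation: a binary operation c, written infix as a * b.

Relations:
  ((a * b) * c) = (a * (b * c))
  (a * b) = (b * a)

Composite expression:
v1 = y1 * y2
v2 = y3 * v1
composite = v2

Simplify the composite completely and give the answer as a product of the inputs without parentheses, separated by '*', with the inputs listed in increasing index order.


y1 * y2 * y3


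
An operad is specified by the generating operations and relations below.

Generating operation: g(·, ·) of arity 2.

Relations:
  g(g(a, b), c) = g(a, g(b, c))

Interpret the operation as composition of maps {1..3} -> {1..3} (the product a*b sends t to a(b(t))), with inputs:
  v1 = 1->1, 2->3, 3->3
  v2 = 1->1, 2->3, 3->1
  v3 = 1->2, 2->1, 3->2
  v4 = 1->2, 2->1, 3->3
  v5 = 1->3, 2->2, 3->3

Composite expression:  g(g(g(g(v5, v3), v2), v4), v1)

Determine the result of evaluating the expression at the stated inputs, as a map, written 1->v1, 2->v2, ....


1->2, 2->2, 3->2


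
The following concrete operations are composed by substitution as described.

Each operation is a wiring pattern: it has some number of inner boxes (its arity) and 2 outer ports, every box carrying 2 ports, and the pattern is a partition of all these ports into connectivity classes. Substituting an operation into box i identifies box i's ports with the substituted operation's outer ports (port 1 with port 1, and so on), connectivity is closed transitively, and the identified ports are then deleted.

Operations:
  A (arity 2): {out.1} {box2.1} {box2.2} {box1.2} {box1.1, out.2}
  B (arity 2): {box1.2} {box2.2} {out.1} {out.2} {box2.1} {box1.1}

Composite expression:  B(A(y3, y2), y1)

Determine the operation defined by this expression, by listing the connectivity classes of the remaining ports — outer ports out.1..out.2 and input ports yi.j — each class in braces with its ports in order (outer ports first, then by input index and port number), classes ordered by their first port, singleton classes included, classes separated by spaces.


{out.1} {out.2} {y1.1} {y1.2} {y2.1} {y2.2} {y3.1} {y3.2}

Reachability decides: close wires over B-identified ports.
A over (y3, y2) gives {out.1} {out.2, y3.1} {y2.1} {y2.2} {y3.2}, out.j being that stage's outer ports
B over (y3, y2, y1) gives {out.1} {out.2} {y1.1} {y1.2} {y2.1} {y2.2} {y3.1} {y3.2}, out.j being that stage's outer ports
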